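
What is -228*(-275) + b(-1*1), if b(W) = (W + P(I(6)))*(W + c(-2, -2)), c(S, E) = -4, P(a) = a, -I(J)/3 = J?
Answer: 62795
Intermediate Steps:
I(J) = -3*J
b(W) = (-18 + W)*(-4 + W) (b(W) = (W - 3*6)*(W - 4) = (W - 18)*(-4 + W) = (-18 + W)*(-4 + W))
-228*(-275) + b(-1*1) = -228*(-275) + (72 + (-1*1)² - (-22)) = 62700 + (72 + (-1)² - 22*(-1)) = 62700 + (72 + 1 + 22) = 62700 + 95 = 62795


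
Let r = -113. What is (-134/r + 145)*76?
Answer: 1255444/113 ≈ 11110.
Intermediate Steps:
(-134/r + 145)*76 = (-134/(-113) + 145)*76 = (-134*(-1/113) + 145)*76 = (134/113 + 145)*76 = (16519/113)*76 = 1255444/113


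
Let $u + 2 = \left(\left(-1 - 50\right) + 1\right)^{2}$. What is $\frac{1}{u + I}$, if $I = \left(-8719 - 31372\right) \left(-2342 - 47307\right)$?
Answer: $\frac{1}{1990480557} \approx 5.0239 \cdot 10^{-10}$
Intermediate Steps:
$u = 2498$ ($u = -2 + \left(\left(-1 - 50\right) + 1\right)^{2} = -2 + \left(-51 + 1\right)^{2} = -2 + \left(-50\right)^{2} = -2 + 2500 = 2498$)
$I = 1990478059$ ($I = \left(-40091\right) \left(-49649\right) = 1990478059$)
$\frac{1}{u + I} = \frac{1}{2498 + 1990478059} = \frac{1}{1990480557}$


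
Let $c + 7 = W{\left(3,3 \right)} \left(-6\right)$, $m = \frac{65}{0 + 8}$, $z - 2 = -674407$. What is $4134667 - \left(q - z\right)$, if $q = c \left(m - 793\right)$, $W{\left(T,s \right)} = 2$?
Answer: $\frac{27562795}{8} \approx 3.4453 \cdot 10^{6}$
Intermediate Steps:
$z = -674405$ ($z = 2 - 674407 = -674405$)
$m = \frac{65}{8} \approx 8.125$
$c = -19$ ($c = -7 + 2 \left(-6\right) = -7 - 12 = -19$)
$q = \frac{119301}{8}$ ($q = - 19 \left(\frac{65}{8} - 793\right) = \left(-19\right) \left(- \frac{6279}{8}\right) = \frac{119301}{8} \approx 14913.0$)
$4134667 - \left(q - z\right) = 4134667 - \frac{5514541}{8} = \frac{27562795}{8}$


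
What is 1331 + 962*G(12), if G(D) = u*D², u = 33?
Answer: 4572755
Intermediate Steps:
G(D) = 33*D²
1331 + 962*G(12) = 1331 + 962*(33*12²) = 1331 + 962*(33*144) = 1331 + 962*4752 = 1331 + 4571424 = 4572755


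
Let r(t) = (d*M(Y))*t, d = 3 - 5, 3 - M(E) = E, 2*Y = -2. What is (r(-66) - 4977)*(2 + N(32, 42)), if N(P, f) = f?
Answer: -195756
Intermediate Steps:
Y = -1 (Y = (½)*(-2) = -1)
M(E) = 3 - E
d = -2
r(t) = -8*t (r(t) = (-2*(3 - 1*(-1)))*t = (-2*(3 + 1))*t = (-2*4)*t = -8*t)
(r(-66) - 4977)*(2 + N(32, 42)) = (-8*(-66) - 4977)*(2 + 42) = (528 - 4977)*44 = -4449*44 = -195756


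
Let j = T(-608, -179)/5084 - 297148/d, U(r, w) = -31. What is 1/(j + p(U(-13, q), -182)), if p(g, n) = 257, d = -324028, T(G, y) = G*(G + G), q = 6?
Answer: 102959897/41527798130 ≈ 0.0024793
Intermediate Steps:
T(G, y) = 2*G**2 (T(G, y) = G*(2*G) = 2*G**2)
j = 15067104601/102959897 (j = (2*(-608)**2)/5084 - 297148/(-324028) = (2*369664)*(1/5084) - 297148*(-1/324028) = 739328*(1/5084) + 74287/81007 = 184832/1271 + 74287/81007 = 15067104601/102959897 ≈ 146.34)
1/(j + p(U(-13, q), -182)) = 1/(15067104601/102959897 + 257) = 1/(41527798130/102959897) = 102959897/41527798130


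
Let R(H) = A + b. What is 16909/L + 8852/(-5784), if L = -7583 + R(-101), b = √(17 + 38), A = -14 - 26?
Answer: -7158706811/1909708341 - 16909*√55/58110074 ≈ -3.7507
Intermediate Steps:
A = -40
b = √55 ≈ 7.4162
R(H) = -40 + √55
L = -7623 + √55 (L = -7583 + (-40 + √55) = -7623 + √55 ≈ -7615.6)
16909/L + 8852/(-5784) = 16909/(-7623 + √55) + 8852/(-5784) = 16909/(-7623 + √55) + 8852*(-1/5784) = 16909/(-7623 + √55) - 2213/1446 = -2213/1446 + 16909/(-7623 + √55)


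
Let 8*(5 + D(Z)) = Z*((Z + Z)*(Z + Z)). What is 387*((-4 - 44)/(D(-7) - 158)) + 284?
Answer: 75716/223 ≈ 339.53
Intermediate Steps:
D(Z) = -5 + Z³/2 (D(Z) = -5 + (Z*((Z + Z)*(Z + Z)))/8 = -5 + (Z*((2*Z)*(2*Z)))/8 = -5 + (Z*(4*Z²))/8 = -5 + (4*Z³)/8 = -5 + Z³/2)
387*((-4 - 44)/(D(-7) - 158)) + 284 = 387*((-4 - 44)/((-5 + (½)*(-7)³) - 158)) + 284 = 387*(-48/((-5 + (½)*(-343)) - 158)) + 284 = 387*(-48/((-5 - 343/2) - 158)) + 284 = 387*(-48/(-353/2 - 158)) + 284 = 387*(-48/(-669/2)) + 284 = 387*(-48*(-2/669)) + 284 = 387*(32/223) + 284 = 12384/223 + 284 = 75716/223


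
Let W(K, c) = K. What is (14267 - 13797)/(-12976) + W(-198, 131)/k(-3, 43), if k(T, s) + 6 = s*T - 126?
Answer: 135921/188152 ≈ 0.72240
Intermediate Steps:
k(T, s) = -132 + T*s (k(T, s) = -6 + (s*T - 126) = -6 + (T*s - 126) = -6 + (-126 + T*s) = -132 + T*s)
(14267 - 13797)/(-12976) + W(-198, 131)/k(-3, 43) = (14267 - 13797)/(-12976) - 198/(-132 - 3*43) = 470*(-1/12976) - 198/(-132 - 129) = -235/6488 - 198/(-261) = -235/6488 - 198*(-1/261) = -235/6488 + 22/29 = 135921/188152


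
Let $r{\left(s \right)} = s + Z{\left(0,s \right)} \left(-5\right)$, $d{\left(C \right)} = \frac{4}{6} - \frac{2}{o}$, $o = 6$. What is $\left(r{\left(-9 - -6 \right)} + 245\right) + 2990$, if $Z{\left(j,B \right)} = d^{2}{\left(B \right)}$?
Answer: $\frac{29083}{9} \approx 3231.4$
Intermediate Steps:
$d{\left(C \right)} = \frac{1}{3}$ ($d{\left(C \right)} = \frac{4}{6} - \frac{2}{6} = 4 \cdot \frac{1}{6} - \frac{1}{3} = \frac{2}{3} - \frac{1}{3} = \frac{1}{3}$)
$Z{\left(j,B \right)} = \frac{1}{9}$ ($Z{\left(j,B \right)} = \left(\frac{1}{3}\right)^{2} = \frac{1}{9}$)
$r{\left(s \right)} = - \frac{5}{9} + s$ ($r{\left(s \right)} = s + \frac{1}{9} \left(-5\right) = s - \frac{5}{9} = - \frac{5}{9} + s$)
$\left(r{\left(-9 - -6 \right)} + 245\right) + 2990 = \left(\left(- \frac{5}{9} - 3\right) + 245\right) + 2990 = \left(- \frac{32}{9} + 245\right) + 2990 = \frac{2173}{9} + 2990 = \frac{29083}{9}$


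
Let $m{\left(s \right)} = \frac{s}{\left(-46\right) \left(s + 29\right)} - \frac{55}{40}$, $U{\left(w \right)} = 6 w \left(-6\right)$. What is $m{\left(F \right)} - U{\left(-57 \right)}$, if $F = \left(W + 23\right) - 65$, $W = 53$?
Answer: $- \frac{3778221}{1840} \approx -2053.4$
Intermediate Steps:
$U{\left(w \right)} = - 36 w$
$F = 11$ ($F = \left(53 + 23\right) - 65 = 76 - 65 = 11$)
$m{\left(s \right)} = - \frac{11}{8} + \frac{s}{-1334 - 46 s}$ ($m{\left(s \right)} = \frac{s}{\left(-46\right) \left(29 + s\right)} - \frac{11}{8} = \frac{s}{-1334 - 46 s} - \frac{11}{8} = - \frac{11}{8} + \frac{s}{-1334 - 46 s}$)
$m{\left(F \right)} - U{\left(-57 \right)} = \frac{-7337 - 2827}{184 \left(29 + 11\right)} - \left(-36\right) \left(-57\right) = \frac{-7337 - 2827}{184 \cdot 40} - 2052 = \frac{1}{184} \cdot \frac{1}{40} \left(-10164\right) - 2052 = - \frac{2541}{1840} - 2052 = - \frac{3778221}{1840}$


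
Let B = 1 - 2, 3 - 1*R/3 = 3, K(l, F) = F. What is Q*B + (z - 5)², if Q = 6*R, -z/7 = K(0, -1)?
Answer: 4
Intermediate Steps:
R = 0 (R = 9 - 3*3 = 9 - 9 = 0)
z = 7 (z = -7*(-1) = 7)
Q = 0 (Q = 6*0 = 0)
B = -1
Q*B + (z - 5)² = 0*(-1) + (7 - 5)² = 0 + 2² = 0 + 4 = 4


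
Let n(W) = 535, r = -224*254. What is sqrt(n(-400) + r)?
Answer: I*sqrt(56361) ≈ 237.4*I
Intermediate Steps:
r = -56896
sqrt(n(-400) + r) = sqrt(535 - 56896) = sqrt(-56361) = I*sqrt(56361)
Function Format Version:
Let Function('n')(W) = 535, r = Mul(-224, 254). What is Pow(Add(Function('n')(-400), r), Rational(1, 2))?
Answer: Mul(I, Pow(56361, Rational(1, 2))) ≈ Mul(237.40, I)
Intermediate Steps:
r = -56896
Pow(Add(Function('n')(-400), r), Rational(1, 2)) = Pow(Add(535, -56896), Rational(1, 2)) = Pow(-56361, Rational(1, 2)) = Mul(I, Pow(56361, Rational(1, 2)))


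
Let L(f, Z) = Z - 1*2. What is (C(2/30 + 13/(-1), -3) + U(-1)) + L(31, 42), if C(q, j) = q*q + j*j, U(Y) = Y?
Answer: 48436/225 ≈ 215.27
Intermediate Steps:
L(f, Z) = -2 + Z (L(f, Z) = Z - 2 = -2 + Z)
C(q, j) = j² + q² (C(q, j) = q² + j² = j² + q²)
(C(2/30 + 13/(-1), -3) + U(-1)) + L(31, 42) = (((-3)² + (2/30 + 13/(-1))²) - 1) + (-2 + 42) = ((9 + (2*(1/30) + 13*(-1))²) - 1) + 40 = ((9 + (1/15 - 13)²) - 1) + 40 = ((9 + (-194/15)²) - 1) + 40 = ((9 + 37636/225) - 1) + 40 = (39661/225 - 1) + 40 = 39436/225 + 40 = 48436/225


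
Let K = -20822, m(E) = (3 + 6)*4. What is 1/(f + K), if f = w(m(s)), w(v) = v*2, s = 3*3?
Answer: -1/20750 ≈ -4.8193e-5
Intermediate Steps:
s = 9
m(E) = 36 (m(E) = 9*4 = 36)
w(v) = 2*v
f = 72 (f = 2*36 = 72)
1/(f + K) = 1/(72 - 20822) = 1/(-20750) = -1/20750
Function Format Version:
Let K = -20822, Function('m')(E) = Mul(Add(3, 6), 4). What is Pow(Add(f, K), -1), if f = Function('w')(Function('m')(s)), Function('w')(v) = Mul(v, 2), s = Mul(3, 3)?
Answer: Rational(-1, 20750) ≈ -4.8193e-5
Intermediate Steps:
s = 9
Function('m')(E) = 36 (Function('m')(E) = Mul(9, 4) = 36)
Function('w')(v) = Mul(2, v)
f = 72 (f = Mul(2, 36) = 72)
Pow(Add(f, K), -1) = Pow(Add(72, -20822), -1) = Pow(-20750, -1) = Rational(-1, 20750)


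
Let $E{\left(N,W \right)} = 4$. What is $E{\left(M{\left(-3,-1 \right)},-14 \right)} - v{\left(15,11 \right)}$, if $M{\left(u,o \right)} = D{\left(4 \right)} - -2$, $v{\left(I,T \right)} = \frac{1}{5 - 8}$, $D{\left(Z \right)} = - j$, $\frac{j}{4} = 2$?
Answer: $\frac{13}{3} \approx 4.3333$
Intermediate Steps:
$j = 8$ ($j = 4 \cdot 2 = 8$)
$D{\left(Z \right)} = -8$ ($D{\left(Z \right)} = \left(-1\right) 8 = -8$)
$v{\left(I,T \right)} = - \frac{1}{3}$ ($v{\left(I,T \right)} = \frac{1}{-3} = - \frac{1}{3}$)
$M{\left(u,o \right)} = -6$ ($M{\left(u,o \right)} = -8 - -2 = -8 + 2 = -6$)
$E{\left(M{\left(-3,-1 \right)},-14 \right)} - v{\left(15,11 \right)} = 4 - - \frac{1}{3} = 4 + \frac{1}{3} = \frac{13}{3}$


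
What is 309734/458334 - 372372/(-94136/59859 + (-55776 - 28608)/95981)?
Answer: 9428495829557849635/62079618339162 ≈ 1.5188e+5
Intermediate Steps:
309734/458334 - 372372/(-94136/59859 + (-55776 - 28608)/95981) = 309734*(1/458334) - 372372/(-94136*1/59859 - 84384*1/95981) = 154867/229167 - 372372/(-94136/59859 - 84384/95981) = 154867/229167 - 372372/(-14086409272/5745326679) = 154867/229167 - 372372*(-5745326679/14086409272) = 154867/229167 + 41142284348319/270892486 = 9428495829557849635/62079618339162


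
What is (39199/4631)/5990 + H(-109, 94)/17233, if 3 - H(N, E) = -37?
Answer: 1785103967/478038077770 ≈ 0.0037342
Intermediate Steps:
H(N, E) = 40 (H(N, E) = 3 - 1*(-37) = 3 + 37 = 40)
(39199/4631)/5990 + H(-109, 94)/17233 = (39199/4631)/5990 + 40/17233 = (39199*(1/4631))*(1/5990) + 40*(1/17233) = (39199/4631)*(1/5990) + 40/17233 = 39199/27739690 + 40/17233 = 1785103967/478038077770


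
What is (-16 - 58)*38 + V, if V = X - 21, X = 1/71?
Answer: -201142/71 ≈ -2833.0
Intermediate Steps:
X = 1/71 ≈ 0.014085
V = -1490/71 (V = 1/71 - 21 = -1490/71 ≈ -20.986)
(-16 - 58)*38 + V = (-16 - 58)*38 - 1490/71 = -74*38 - 1490/71 = -2812 - 1490/71 = -201142/71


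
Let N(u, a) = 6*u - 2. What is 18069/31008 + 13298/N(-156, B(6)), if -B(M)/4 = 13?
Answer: -3468383/255136 ≈ -13.594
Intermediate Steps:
B(M) = -52 (B(M) = -4*13 = -52)
N(u, a) = -2 + 6*u
18069/31008 + 13298/N(-156, B(6)) = 18069/31008 + 13298/(-2 + 6*(-156)) = 18069*(1/31008) + 13298/(-2 - 936) = 317/544 + 13298/(-938) = 317/544 + 13298*(-1/938) = 317/544 - 6649/469 = -3468383/255136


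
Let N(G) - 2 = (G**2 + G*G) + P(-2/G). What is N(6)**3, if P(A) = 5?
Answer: 493039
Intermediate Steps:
N(G) = 7 + 2*G**2 (N(G) = 2 + ((G**2 + G*G) + 5) = 2 + ((G**2 + G**2) + 5) = 2 + (2*G**2 + 5) = 2 + (5 + 2*G**2) = 7 + 2*G**2)
N(6)**3 = (7 + 2*6**2)**3 = (7 + 2*36)**3 = (7 + 72)**3 = 79**3 = 493039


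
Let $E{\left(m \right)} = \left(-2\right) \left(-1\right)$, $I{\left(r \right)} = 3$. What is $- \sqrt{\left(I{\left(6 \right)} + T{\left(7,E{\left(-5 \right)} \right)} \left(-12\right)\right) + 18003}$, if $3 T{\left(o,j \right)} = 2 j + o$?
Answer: $- \sqrt{17962} \approx -134.02$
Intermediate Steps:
$E{\left(m \right)} = 2$
$T{\left(o,j \right)} = \frac{o}{3} + \frac{2 j}{3}$ ($T{\left(o,j \right)} = \frac{2 j + o}{3} = \frac{o + 2 j}{3} = \frac{o}{3} + \frac{2 j}{3}$)
$- \sqrt{\left(I{\left(6 \right)} + T{\left(7,E{\left(-5 \right)} \right)} \left(-12\right)\right) + 18003} = - \sqrt{\left(3 + \left(\frac{1}{3} \cdot 7 + \frac{2}{3} \cdot 2\right) \left(-12\right)\right) + 18003} = - \sqrt{\left(3 + \left(\frac{7}{3} + \frac{4}{3}\right) \left(-12\right)\right) + 18003} = - \sqrt{\left(3 + \frac{11}{3} \left(-12\right)\right) + 18003} = - \sqrt{\left(3 - 44\right) + 18003} = - \sqrt{-41 + 18003} = - \sqrt{17962}$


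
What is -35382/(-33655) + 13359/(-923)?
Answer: -416939559/31063565 ≈ -13.422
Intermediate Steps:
-35382/(-33655) + 13359/(-923) = -35382*(-1/33655) + 13359*(-1/923) = 35382/33655 - 13359/923 = -416939559/31063565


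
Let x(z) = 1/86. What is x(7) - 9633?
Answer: -828437/86 ≈ -9633.0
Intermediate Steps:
x(z) = 1/86
x(7) - 9633 = 1/86 - 9633 = -828437/86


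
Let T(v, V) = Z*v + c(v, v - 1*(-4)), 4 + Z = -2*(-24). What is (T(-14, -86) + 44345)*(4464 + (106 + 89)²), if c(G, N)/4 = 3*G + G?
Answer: 1848483945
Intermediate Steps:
c(G, N) = 16*G (c(G, N) = 4*(3*G + G) = 4*(4*G) = 16*G)
Z = 44 (Z = -4 - 2*(-24) = -4 + 48 = 44)
T(v, V) = 60*v (T(v, V) = 44*v + 16*v = 60*v)
(T(-14, -86) + 44345)*(4464 + (106 + 89)²) = (60*(-14) + 44345)*(4464 + (106 + 89)²) = (-840 + 44345)*(4464 + 195²) = 43505*(4464 + 38025) = 43505*42489 = 1848483945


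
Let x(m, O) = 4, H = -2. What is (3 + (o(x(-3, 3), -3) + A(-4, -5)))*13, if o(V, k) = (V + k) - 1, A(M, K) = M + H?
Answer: -39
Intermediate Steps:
A(M, K) = -2 + M (A(M, K) = M - 2 = -2 + M)
o(V, k) = -1 + V + k
(3 + (o(x(-3, 3), -3) + A(-4, -5)))*13 = (3 + ((-1 + 4 - 3) + (-2 - 4)))*13 = (3 + (0 - 6))*13 = (3 - 6)*13 = -3*13 = -39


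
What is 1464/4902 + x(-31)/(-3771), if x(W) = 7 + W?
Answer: 313244/1026969 ≈ 0.30502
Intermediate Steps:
1464/4902 + x(-31)/(-3771) = 1464/4902 + (7 - 31)/(-3771) = 1464*(1/4902) - 24*(-1/3771) = 244/817 + 8/1257 = 313244/1026969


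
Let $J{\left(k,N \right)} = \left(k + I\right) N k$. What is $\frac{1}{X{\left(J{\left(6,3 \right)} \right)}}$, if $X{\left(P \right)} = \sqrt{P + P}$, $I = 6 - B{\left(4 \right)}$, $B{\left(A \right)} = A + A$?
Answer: $\frac{1}{12} \approx 0.083333$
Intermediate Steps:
$B{\left(A \right)} = 2 A$
$I = -2$ ($I = 6 - 2 \cdot 4 = 6 - 8 = -2$)
$J{\left(k,N \right)} = N k \left(-2 + k\right)$ ($J{\left(k,N \right)} = \left(k - 2\right) N k = \left(-2 + k\right) N k = N k \left(-2 + k\right)$)
$X{\left(P \right)} = \sqrt{2} \sqrt{P}$ ($X{\left(P \right)} = \sqrt{2 P} = \sqrt{2} \sqrt{P}$)
$\frac{1}{X{\left(J{\left(6,3 \right)} \right)}} = \frac{1}{\sqrt{2} \sqrt{3 \cdot 6 \left(-2 + 6\right)}} = \frac{1}{\sqrt{2} \sqrt{3 \cdot 6 \cdot 4}} = \frac{1}{\sqrt{2} \sqrt{72}} = \frac{1}{\sqrt{2} \cdot 6 \sqrt{2}} = \frac{1}{12}$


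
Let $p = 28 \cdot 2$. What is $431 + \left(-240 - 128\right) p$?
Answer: $-20177$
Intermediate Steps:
$p = 56$
$431 + \left(-240 - 128\right) p = 431 + \left(-240 - 128\right) 56 = 431 - 20608 = -20177$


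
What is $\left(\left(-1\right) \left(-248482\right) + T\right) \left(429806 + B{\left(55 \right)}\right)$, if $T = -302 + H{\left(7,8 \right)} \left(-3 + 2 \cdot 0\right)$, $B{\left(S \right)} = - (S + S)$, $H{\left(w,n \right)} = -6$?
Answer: $106649687808$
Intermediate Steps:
$B{\left(S \right)} = - 2 S$
$T = -284$ ($T = -302 - 6 \left(-3 + 2 \cdot 0\right) = -302 - 6 \left(-3 + 0\right) = -302 - -18 = -302 + 18 = -284$)
$\left(\left(-1\right) \left(-248482\right) + T\right) \left(429806 + B{\left(55 \right)}\right) = \left(\left(-1\right) \left(-248482\right) - 284\right) \left(429806 - 110\right) = \left(248482 - 284\right) \left(429806 - 110\right) = 248198 \cdot 429696 = 106649687808$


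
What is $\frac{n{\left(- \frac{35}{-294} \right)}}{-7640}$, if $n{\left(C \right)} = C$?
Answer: $- \frac{1}{64176} \approx -1.5582 \cdot 10^{-5}$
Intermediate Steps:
$\frac{n{\left(- \frac{35}{-294} \right)}}{-7640} = \frac{\left(-35\right) \frac{1}{-294}}{-7640} = \left(-35\right) \left(- \frac{1}{294}\right) \left(- \frac{1}{7640}\right) = \frac{5}{42} \left(- \frac{1}{7640}\right) = - \frac{1}{64176}$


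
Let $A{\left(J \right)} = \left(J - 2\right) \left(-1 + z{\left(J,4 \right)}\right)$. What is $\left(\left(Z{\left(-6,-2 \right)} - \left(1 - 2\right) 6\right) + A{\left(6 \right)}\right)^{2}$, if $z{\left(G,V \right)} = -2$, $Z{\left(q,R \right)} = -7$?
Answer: $169$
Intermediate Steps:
$A{\left(J \right)} = 6 - 3 J$ ($A{\left(J \right)} = \left(J - 2\right) \left(-1 - 2\right) = \left(-2 + J\right) \left(-3\right) = 6 - 3 J$)
$\left(\left(Z{\left(-6,-2 \right)} - \left(1 - 2\right) 6\right) + A{\left(6 \right)}\right)^{2} = \left(\left(-7 - \left(1 - 2\right) 6\right) + \left(6 - 18\right)\right)^{2} = \left(\left(-7 - \left(-1\right) 6\right) + \left(6 - 18\right)\right)^{2} = \left(\left(-7 - -6\right) - 12\right)^{2} = \left(\left(-7 + 6\right) - 12\right)^{2} = \left(-1 - 12\right)^{2} = \left(-13\right)^{2} = 169$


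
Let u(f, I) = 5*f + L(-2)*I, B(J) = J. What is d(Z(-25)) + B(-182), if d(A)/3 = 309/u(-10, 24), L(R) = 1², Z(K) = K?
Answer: -5659/26 ≈ -217.65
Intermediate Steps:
L(R) = 1
u(f, I) = I + 5*f (u(f, I) = 5*f + 1*I = 5*f + I = I + 5*f)
d(A) = -927/26 (d(A) = 3*(309/(24 + 5*(-10))) = 3*(309/(24 - 50)) = 3*(309/(-26)) = 3*(309*(-1/26)) = 3*(-309/26) = -927/26)
d(Z(-25)) + B(-182) = -927/26 - 182 = -5659/26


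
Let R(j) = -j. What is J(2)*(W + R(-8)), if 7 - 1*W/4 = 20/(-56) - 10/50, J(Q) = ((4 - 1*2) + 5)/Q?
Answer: 669/5 ≈ 133.80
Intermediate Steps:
J(Q) = 7/Q (J(Q) = ((4 - 2) + 5)/Q = (2 + 5)/Q = 7/Q)
W = 1058/35 (W = 28 - 4*(20/(-56) - 10/50) = 28 - 4*(20*(-1/56) - 10*1/50) = 28 - 4*(-5/14 - ⅕) = 28 - 4*(-39/70) = 28 + 78/35 = 1058/35 ≈ 30.229)
J(2)*(W + R(-8)) = (7/2)*(1058/35 - 1*(-8)) = (7*(½))*(1058/35 + 8) = (7/2)*(1338/35) = 669/5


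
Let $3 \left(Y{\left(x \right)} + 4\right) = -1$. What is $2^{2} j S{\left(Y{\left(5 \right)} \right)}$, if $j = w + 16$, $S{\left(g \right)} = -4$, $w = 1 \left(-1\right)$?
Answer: $-240$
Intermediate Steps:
$w = -1$
$Y{\left(x \right)} = - \frac{13}{3}$ ($Y{\left(x \right)} = -4 + \frac{1}{3} \left(-1\right) = -4 - \frac{1}{3} = - \frac{13}{3}$)
$j = 15$ ($j = -1 + 16 = 15$)
$2^{2} j S{\left(Y{\left(5 \right)} \right)} = 2^{2} \cdot 15 \left(-4\right) = 4 \cdot 15 \left(-4\right) = 60 \left(-4\right) = -240$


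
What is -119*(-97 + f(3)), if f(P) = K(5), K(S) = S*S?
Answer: 8568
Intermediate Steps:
K(S) = S²
f(P) = 25 (f(P) = 5² = 25)
-119*(-97 + f(3)) = -119*(-97 + 25) = -119*(-72) = 8568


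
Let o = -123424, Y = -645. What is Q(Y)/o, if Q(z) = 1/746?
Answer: -1/92074304 ≈ -1.0861e-8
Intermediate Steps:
Q(z) = 1/746
Q(Y)/o = (1/746)/(-123424) = (1/746)*(-1/123424) = -1/92074304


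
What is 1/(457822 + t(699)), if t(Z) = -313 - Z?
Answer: 1/456810 ≈ 2.1891e-6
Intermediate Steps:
1/(457822 + t(699)) = 1/(457822 + (-313 - 1*699)) = 1/(457822 + (-313 - 699)) = 1/(457822 - 1012) = 1/456810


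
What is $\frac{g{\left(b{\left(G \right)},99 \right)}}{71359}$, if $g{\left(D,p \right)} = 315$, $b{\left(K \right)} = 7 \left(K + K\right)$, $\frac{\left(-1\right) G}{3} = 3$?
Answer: $\frac{315}{71359} \approx 0.0044143$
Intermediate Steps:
$G = -9$ ($G = \left(-3\right) 3 = -9$)
$b{\left(K \right)} = 14 K$ ($b{\left(K \right)} = 7 \cdot 2 K = 14 K$)
$\frac{g{\left(b{\left(G \right)},99 \right)}}{71359} = \frac{315}{71359}$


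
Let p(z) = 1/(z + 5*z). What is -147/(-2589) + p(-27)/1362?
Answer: 10810693/190415772 ≈ 0.056774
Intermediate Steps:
p(z) = 1/(6*z)
-147/(-2589) + p(-27)/1362 = -147/(-2589) + ((⅙)/(-27))/1362 = -147*(-1/2589) + ((⅙)*(-1/27))*(1/1362) = 49/863 - 1/162*1/1362 = 49/863 - 1/220644 = 10810693/190415772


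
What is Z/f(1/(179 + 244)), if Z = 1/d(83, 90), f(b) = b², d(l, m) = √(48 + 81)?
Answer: 59643*√129/43 ≈ 15754.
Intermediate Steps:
d(l, m) = √129
Z = √129/129 (Z = 1/(√129) = √129/129 ≈ 0.088045)
Z/f(1/(179 + 244)) = (√129/129)/((1/(179 + 244))²) = (√129/129)/((1/423)²) = (√129/129)/(1/178929) = (√129/129)*178929 = 59643*√129/43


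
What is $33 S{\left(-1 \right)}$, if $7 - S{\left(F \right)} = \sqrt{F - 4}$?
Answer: $231 - 33 i \sqrt{5} \approx 231.0 - 73.79 i$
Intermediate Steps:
$S{\left(F \right)} = 7 - \sqrt{-4 + F}$ ($S{\left(F \right)} = 7 - \sqrt{F - 4} = 7 - \sqrt{-4 + F}$)
$33 S{\left(-1 \right)} = 33 \left(7 - \sqrt{-4 - 1}\right) = 33 \left(7 - \sqrt{-5}\right) = 33 \left(7 - i \sqrt{5}\right) = 231 - 33 i \sqrt{5}$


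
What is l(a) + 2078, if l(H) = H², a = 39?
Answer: 3599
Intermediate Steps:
l(a) + 2078 = 39² + 2078 = 1521 + 2078 = 3599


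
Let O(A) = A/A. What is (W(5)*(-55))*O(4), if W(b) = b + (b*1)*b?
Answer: -1650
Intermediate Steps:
O(A) = 1
W(b) = b + b**2 (W(b) = b + b*b = b + b**2)
(W(5)*(-55))*O(4) = ((5*(1 + 5))*(-55))*1 = ((5*6)*(-55))*1 = (30*(-55))*1 = -1650*1 = -1650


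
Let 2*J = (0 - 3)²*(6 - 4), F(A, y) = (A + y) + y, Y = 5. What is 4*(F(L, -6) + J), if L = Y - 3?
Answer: -4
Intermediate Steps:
L = 2 (L = 5 - 3 = 2)
F(A, y) = A + 2*y
J = 9 (J = ((0 - 3)²*(6 - 4))/2 = ((-3)²*2)/2 = (9*2)/2 = (½)*18 = 9)
4*(F(L, -6) + J) = 4*((2 + 2*(-6)) + 9) = 4*((2 - 12) + 9) = 4*(-10 + 9) = 4*(-1) = -4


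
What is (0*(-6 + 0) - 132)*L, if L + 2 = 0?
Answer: 264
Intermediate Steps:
L = -2 (L = -2 + 0 = -2)
(0*(-6 + 0) - 132)*L = (0*(-6 + 0) - 132)*(-2) = (0*(-6) - 132)*(-2) = (0 - 132)*(-2) = -132*(-2) = 264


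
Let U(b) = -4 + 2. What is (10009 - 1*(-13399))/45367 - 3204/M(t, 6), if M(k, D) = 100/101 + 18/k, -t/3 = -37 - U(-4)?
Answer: -36695491438/13305493 ≈ -2757.9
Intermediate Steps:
U(b) = -2
t = 105 (t = -3*(-37 - 1*(-2)) = -3*(-37 + 2) = -3*(-35) = 105)
M(k, D) = 100/101 + 18/k (M(k, D) = 100*(1/101) + 18/k = 100/101 + 18/k)
(10009 - 1*(-13399))/45367 - 3204/M(t, 6) = (10009 - 1*(-13399))/45367 - 3204/(100/101 + 18/105) = (10009 + 13399)*(1/45367) - 3204/(100/101 + 18*(1/105)) = 23408*(1/45367) - 3204/(100/101 + 6/35) = 3344/6481 - 3204/4106/3535 = 3344/6481 - 3204*3535/4106 = 3344/6481 - 5663070/2053 = -36695491438/13305493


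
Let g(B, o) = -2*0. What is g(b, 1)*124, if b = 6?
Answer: 0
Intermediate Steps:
g(B, o) = 0
g(b, 1)*124 = 0*124 = 0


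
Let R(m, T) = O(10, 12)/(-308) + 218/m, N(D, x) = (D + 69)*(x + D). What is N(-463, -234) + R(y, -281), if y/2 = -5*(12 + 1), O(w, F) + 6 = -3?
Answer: 5497819373/20020 ≈ 2.7462e+5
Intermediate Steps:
N(D, x) = (69 + D)*(D + x)
O(w, F) = -9 (O(w, F) = -6 - 3 = -9)
y = -130 (y = 2*(-5*(12 + 1)) = 2*(-5*13) = 2*(-65) = -130)
R(m, T) = 9/308 + 218/m (R(m, T) = -9/(-308) + 218/m = -9*(-1/308) + 218/m = 9/308 + 218/m)
N(-463, -234) + R(y, -281) = ((-463)**2 + 69*(-463) + 69*(-234) - 463*(-234)) + (9/308 + 218/(-130)) = (214369 - 31947 - 16146 + 108342) + (9/308 + 218*(-1/130)) = 274618 + (9/308 - 109/65) = 274618 - 32987/20020 = 5497819373/20020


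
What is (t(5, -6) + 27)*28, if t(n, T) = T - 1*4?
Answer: 476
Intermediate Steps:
t(n, T) = -4 + T (t(n, T) = T - 4 = -4 + T)
(t(5, -6) + 27)*28 = ((-4 - 6) + 27)*28 = (-10 + 27)*28 = 17*28 = 476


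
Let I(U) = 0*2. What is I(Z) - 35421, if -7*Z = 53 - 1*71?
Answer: -35421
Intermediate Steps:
Z = 18/7 (Z = -(53 - 1*71)/7 = -(53 - 71)/7 = -1/7*(-18) = 18/7 ≈ 2.5714)
I(U) = 0
I(Z) - 35421 = 0 - 35421 = -35421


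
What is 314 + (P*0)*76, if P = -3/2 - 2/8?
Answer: 314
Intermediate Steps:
P = -7/4 (P = -3*½ - 2*⅛ = -3/2 - ¼ = -7/4 ≈ -1.7500)
314 + (P*0)*76 = 314 - 7/4*0*76 = 314 + 0*76 = 314 + 0 = 314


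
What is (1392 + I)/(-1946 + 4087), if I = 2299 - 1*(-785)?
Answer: 4476/2141 ≈ 2.0906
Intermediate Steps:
I = 3084 (I = 2299 + 785 = 3084)
(1392 + I)/(-1946 + 4087) = (1392 + 3084)/(-1946 + 4087) = 4476/2141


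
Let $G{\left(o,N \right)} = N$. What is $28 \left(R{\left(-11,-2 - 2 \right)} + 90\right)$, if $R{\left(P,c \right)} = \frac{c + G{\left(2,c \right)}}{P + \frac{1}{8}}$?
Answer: $\frac{221032}{87} \approx 2540.6$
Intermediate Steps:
$R{\left(P,c \right)} = \frac{2 c}{\frac{1}{8} + P}$ ($R{\left(P,c \right)} = \frac{c + c}{P + \frac{1}{8}} = \frac{2 c}{P + \frac{1}{8}} = \frac{2 c}{\frac{1}{8} + P}$)
$28 \left(R{\left(-11,-2 - 2 \right)} + 90\right) = 28 \left(\frac{16 \left(-2 - 2\right)}{1 + 8 \left(-11\right)} + 90\right) = 28 \left(16 \left(-4\right) \frac{1}{1 - 88} + 90\right) = 28 \left(16 \left(-4\right) \frac{1}{-87} + 90\right) = 28 \left(16 \left(-4\right) \left(- \frac{1}{87}\right) + 90\right) = 28 \left(\frac{64}{87} + 90\right) = 28 \cdot \frac{7894}{87} = \frac{221032}{87}$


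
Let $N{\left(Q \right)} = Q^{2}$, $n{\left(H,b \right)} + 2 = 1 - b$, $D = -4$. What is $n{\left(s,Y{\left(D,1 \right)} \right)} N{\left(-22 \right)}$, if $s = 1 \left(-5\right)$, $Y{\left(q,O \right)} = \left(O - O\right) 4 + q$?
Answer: $1452$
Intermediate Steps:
$Y{\left(q,O \right)} = q$ ($Y{\left(q,O \right)} = 0 \cdot 4 + q = 0 + q = q$)
$s = -5$
$n{\left(H,b \right)} = -1 - b$ ($n{\left(H,b \right)} = -2 - \left(-1 + b\right) = -1 - b$)
$n{\left(s,Y{\left(D,1 \right)} \right)} N{\left(-22 \right)} = \left(-1 - -4\right) \left(-22\right)^{2} = \left(-1 + 4\right) 484 = 3 \cdot 484 = 1452$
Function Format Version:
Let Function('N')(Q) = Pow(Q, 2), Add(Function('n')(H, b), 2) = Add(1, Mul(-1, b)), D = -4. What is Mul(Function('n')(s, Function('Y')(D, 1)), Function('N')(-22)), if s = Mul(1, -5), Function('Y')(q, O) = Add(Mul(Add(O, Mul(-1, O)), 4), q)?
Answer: 1452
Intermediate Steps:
Function('Y')(q, O) = q (Function('Y')(q, O) = Add(Mul(0, 4), q) = Add(0, q) = q)
s = -5
Function('n')(H, b) = Add(-1, Mul(-1, b)) (Function('n')(H, b) = Add(-2, Add(1, Mul(-1, b))) = Add(-1, Mul(-1, b)))
Mul(Function('n')(s, Function('Y')(D, 1)), Function('N')(-22)) = Mul(Add(-1, Mul(-1, -4)), Pow(-22, 2)) = Mul(Add(-1, 4), 484) = Mul(3, 484) = 1452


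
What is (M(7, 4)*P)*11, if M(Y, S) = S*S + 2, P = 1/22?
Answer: 9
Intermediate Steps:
P = 1/22 ≈ 0.045455
M(Y, S) = 2 + S² (M(Y, S) = S² + 2 = 2 + S²)
(M(7, 4)*P)*11 = ((2 + 4²)*(1/22))*11 = ((2 + 16)*(1/22))*11 = (18*(1/22))*11 = (9/11)*11 = 9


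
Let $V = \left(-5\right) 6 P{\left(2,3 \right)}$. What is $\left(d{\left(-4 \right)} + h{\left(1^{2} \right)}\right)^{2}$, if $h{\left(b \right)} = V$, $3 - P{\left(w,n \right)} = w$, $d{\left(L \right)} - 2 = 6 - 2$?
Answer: $576$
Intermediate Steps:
$d{\left(L \right)} = 6$ ($d{\left(L \right)} = 2 + \left(6 - 2\right) = 2 + 4 = 6$)
$P{\left(w,n \right)} = 3 - w$
$V = -30$ ($V = \left(-5\right) 6 \left(3 - 2\right) = - 30 \left(3 - 2\right) = \left(-30\right) 1 = -30$)
$h{\left(b \right)} = -30$
$\left(d{\left(-4 \right)} + h{\left(1^{2} \right)}\right)^{2} = \left(6 - 30\right)^{2} = \left(-24\right)^{2} = 576$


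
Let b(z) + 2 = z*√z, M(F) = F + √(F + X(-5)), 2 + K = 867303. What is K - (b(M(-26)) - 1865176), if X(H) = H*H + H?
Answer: 2732479 - (-26 + I*√6)^(3/2) ≈ 2.7325e+6 + 132.13*I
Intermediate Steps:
X(H) = H + H² (X(H) = H² + H = H + H²)
K = 867301 (K = -2 + 867303 = 867301)
M(F) = F + √(20 + F) (M(F) = F + √(F - 5*(1 - 5)) = F + √(F - 5*(-4)) = F + √(F + 20) = F + √(20 + F))
b(z) = -2 + z^(3/2) (b(z) = -2 + z*√z = -2 + z^(3/2))
K - (b(M(-26)) - 1865176) = 867301 - ((-2 + (-26 + √(20 - 26))^(3/2)) - 1865176) = 867301 - ((-2 + (-26 + √(-6))^(3/2)) - 1865176) = 867301 - ((-2 + (-26 + I*√6)^(3/2)) - 1865176) = 867301 - (-1865178 + (-26 + I*√6)^(3/2)) = 867301 + (1865178 - (-26 + I*√6)^(3/2)) = 2732479 - (-26 + I*√6)^(3/2)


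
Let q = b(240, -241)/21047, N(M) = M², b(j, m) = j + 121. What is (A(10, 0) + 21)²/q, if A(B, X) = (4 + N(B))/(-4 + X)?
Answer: 526175/361 ≈ 1457.5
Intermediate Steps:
b(j, m) = 121 + j
A(B, X) = (4 + B²)/(-4 + X)
q = 361/21047 (q = (121 + 240)/21047 = 361*(1/21047) = 361/21047 ≈ 0.017152)
(A(10, 0) + 21)²/q = ((4 + 10²)/(-4 + 0) + 21)²/(361/21047) = ((4 + 100)/(-4) + 21)²*(21047/361) = (-¼*104 + 21)²*(21047/361) = (-26 + 21)²*(21047/361) = (-5)²*(21047/361) = 25*(21047/361) = 526175/361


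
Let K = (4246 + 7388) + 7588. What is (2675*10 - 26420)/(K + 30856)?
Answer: 165/25039 ≈ 0.0065897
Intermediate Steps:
K = 19222 (K = 11634 + 7588 = 19222)
(2675*10 - 26420)/(K + 30856) = (2675*10 - 26420)/(19222 + 30856) = (26750 - 26420)/50078 = 330*(1/50078) = 165/25039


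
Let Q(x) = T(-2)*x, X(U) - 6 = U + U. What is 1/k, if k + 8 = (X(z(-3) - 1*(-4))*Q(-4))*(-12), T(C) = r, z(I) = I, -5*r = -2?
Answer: 5/728 ≈ 0.0068681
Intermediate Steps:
r = 2/5 (r = -1/5*(-2) = 2/5 ≈ 0.40000)
T(C) = 2/5
X(U) = 6 + 2*U (X(U) = 6 + (U + U) = 6 + 2*U)
Q(x) = 2*x/5
k = 728/5 (k = -8 + ((6 + 2*(-3 - 1*(-4)))*((2/5)*(-4)))*(-12) = -8 + ((6 + 2*(-3 + 4))*(-8/5))*(-12) = -8 + ((6 + 2*1)*(-8/5))*(-12) = -8 + ((6 + 2)*(-8/5))*(-12) = -8 + (8*(-8/5))*(-12) = -8 - 64/5*(-12) = -8 + 768/5 = 728/5 ≈ 145.60)
1/k = 1/(728/5) = 5/728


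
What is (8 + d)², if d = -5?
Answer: 9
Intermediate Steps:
(8 + d)² = (8 - 5)² = 3² = 9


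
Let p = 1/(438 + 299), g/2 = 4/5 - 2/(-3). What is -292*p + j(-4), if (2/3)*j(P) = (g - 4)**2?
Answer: 72436/55275 ≈ 1.3105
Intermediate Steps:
g = 44/15 (g = 2*(4/5 - 2/(-3)) = 2*(4*(1/5) - 2*(-1/3)) = 2*(4/5 + 2/3) = 2*(22/15) = 44/15 ≈ 2.9333)
j(P) = 128/75 (j(P) = 3*(44/15 - 4)**2/2 = 3*(-16/15)**2/2 = (3/2)*(256/225) = 128/75)
p = 1/737 ≈ 0.0013569
-292*p + j(-4) = -292*1/737 + 128/75 = -292/737 + 128/75 = 72436/55275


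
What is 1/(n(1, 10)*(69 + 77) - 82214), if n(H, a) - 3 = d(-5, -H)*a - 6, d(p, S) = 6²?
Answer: -1/30092 ≈ -3.3231e-5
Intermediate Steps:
d(p, S) = 36
n(H, a) = -3 + 36*a (n(H, a) = 3 + (36*a - 6) = 3 + (-6 + 36*a) = -3 + 36*a)
1/(n(1, 10)*(69 + 77) - 82214) = 1/((-3 + 36*10)*(69 + 77) - 82214) = 1/((-3 + 360)*146 - 82214) = 1/(357*146 - 82214) = 1/(52122 - 82214) = 1/(-30092) = -1/30092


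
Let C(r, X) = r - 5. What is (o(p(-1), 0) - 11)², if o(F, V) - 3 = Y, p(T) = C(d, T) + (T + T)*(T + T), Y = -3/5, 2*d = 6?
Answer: 1849/25 ≈ 73.960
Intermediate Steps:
d = 3 (d = (½)*6 = 3)
C(r, X) = -5 + r
Y = -⅗ (Y = -3*⅕ = -⅗ ≈ -0.60000)
p(T) = -2 + 4*T² (p(T) = (-5 + 3) + (T + T)*(T + T) = -2 + (2*T)*(2*T) = -2 + 4*T²)
o(F, V) = 12/5 (o(F, V) = 3 - ⅗ = 12/5)
(o(p(-1), 0) - 11)² = (12/5 - 11)² = (-43/5)² = 1849/25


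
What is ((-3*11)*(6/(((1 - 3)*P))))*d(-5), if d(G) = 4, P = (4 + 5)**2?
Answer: 44/9 ≈ 4.8889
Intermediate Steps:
P = 81 (P = 9**2 = 81)
((-3*11)*(6/(((1 - 3)*P))))*d(-5) = ((-3*11)*(6/(((1 - 3)*81))))*4 = -198/((-2*81))*4 = -198/(-162)*4 = -198*(-1)/162*4 = -33*(-1/27)*4 = (11/9)*4 = 44/9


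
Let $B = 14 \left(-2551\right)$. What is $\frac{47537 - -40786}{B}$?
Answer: $- \frac{88323}{35714} \approx -2.4731$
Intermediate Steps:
$B = -35714$
$\frac{47537 - -40786}{B} = \frac{47537 - -40786}{-35714} = \left(47537 + 40786\right) \left(- \frac{1}{35714}\right) = 88323 \left(- \frac{1}{35714}\right) = - \frac{88323}{35714}$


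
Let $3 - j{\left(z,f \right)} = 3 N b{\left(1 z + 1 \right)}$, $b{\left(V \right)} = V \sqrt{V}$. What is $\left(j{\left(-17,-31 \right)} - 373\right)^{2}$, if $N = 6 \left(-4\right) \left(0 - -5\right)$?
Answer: $-530704700 + 17049600 i \approx -5.307 \cdot 10^{8} + 1.705 \cdot 10^{7} i$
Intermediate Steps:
$b{\left(V \right)} = V^{\frac{3}{2}}$
$N = -120$ ($N = - 24 \left(0 + 5\right) = \left(-24\right) 5 = -120$)
$j{\left(z,f \right)} = 3 + 360 \left(1 + z\right)^{\frac{3}{2}}$ ($j{\left(z,f \right)} = 3 - 3 \left(-120\right) \left(1 z + 1\right)^{\frac{3}{2}} = 3 - - 360 \left(z + 1\right)^{\frac{3}{2}} = 3 - - 360 \left(1 + z\right)^{\frac{3}{2}} = 3 + 360 \left(1 + z\right)^{\frac{3}{2}}$)
$\left(j{\left(-17,-31 \right)} - 373\right)^{2} = \left(\left(3 + 360 \left(1 - 17\right)^{\frac{3}{2}}\right) - 373\right)^{2} = \left(\left(3 + 360 \left(-16\right)^{\frac{3}{2}}\right) - 373\right)^{2} = \left(\left(3 + 360 \left(- 64 i\right)\right) - 373\right)^{2} = \left(\left(3 - 23040 i\right) - 373\right)^{2} = \left(-370 - 23040 i\right)^{2}$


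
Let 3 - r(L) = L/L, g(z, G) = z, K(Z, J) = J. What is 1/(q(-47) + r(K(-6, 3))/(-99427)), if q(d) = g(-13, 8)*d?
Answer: 99427/60749895 ≈ 0.0016367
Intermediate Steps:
r(L) = 2 (r(L) = 3 - L/L = 3 - 1*1 = 3 - 1 = 2)
q(d) = -13*d
1/(q(-47) + r(K(-6, 3))/(-99427)) = 1/(-13*(-47) + 2/(-99427)) = 1/(611 + 2*(-1/99427)) = 1/(611 - 2/99427) = 1/(60749895/99427) = 99427/60749895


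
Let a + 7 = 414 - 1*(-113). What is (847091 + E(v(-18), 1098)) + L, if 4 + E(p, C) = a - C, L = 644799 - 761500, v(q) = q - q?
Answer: 729808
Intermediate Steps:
v(q) = 0
L = -116701
a = 520 (a = -7 + (414 - 1*(-113)) = -7 + (414 + 113) = -7 + 527 = 520)
E(p, C) = 516 - C (E(p, C) = -4 + (520 - C) = 516 - C)
(847091 + E(v(-18), 1098)) + L = (847091 + (516 - 1*1098)) - 116701 = (847091 + (516 - 1098)) - 116701 = (847091 - 582) - 116701 = 846509 - 116701 = 729808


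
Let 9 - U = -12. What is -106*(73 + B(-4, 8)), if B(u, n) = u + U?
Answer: -9540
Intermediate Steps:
U = 21 (U = 9 - 1*(-12) = 9 + 12 = 21)
B(u, n) = 21 + u (B(u, n) = u + 21 = 21 + u)
-106*(73 + B(-4, 8)) = -106*(73 + (21 - 4)) = -106*(73 + 17) = -106*90 = -1*9540 = -9540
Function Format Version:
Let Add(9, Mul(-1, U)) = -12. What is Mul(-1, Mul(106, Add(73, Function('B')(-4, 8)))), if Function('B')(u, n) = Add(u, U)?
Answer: -9540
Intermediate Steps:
U = 21 (U = Add(9, Mul(-1, -12)) = Add(9, 12) = 21)
Function('B')(u, n) = Add(21, u) (Function('B')(u, n) = Add(u, 21) = Add(21, u))
Mul(-1, Mul(106, Add(73, Function('B')(-4, 8)))) = Mul(-1, Mul(106, Add(73, Add(21, -4)))) = Mul(-1, Mul(106, Add(73, 17))) = Mul(-1, Mul(106, 90)) = Mul(-1, 9540) = -9540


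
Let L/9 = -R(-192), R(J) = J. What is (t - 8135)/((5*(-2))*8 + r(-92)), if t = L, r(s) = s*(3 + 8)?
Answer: 6407/1092 ≈ 5.8672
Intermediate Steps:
r(s) = 11*s (r(s) = s*11 = 11*s)
L = 1728 (L = 9*(-1*(-192)) = 9*192 = 1728)
t = 1728
(t - 8135)/((5*(-2))*8 + r(-92)) = (1728 - 8135)/((5*(-2))*8 + 11*(-92)) = -6407/(-10*8 - 1012) = -6407/(-80 - 1012) = -6407/(-1092) = -6407*(-1/1092) = 6407/1092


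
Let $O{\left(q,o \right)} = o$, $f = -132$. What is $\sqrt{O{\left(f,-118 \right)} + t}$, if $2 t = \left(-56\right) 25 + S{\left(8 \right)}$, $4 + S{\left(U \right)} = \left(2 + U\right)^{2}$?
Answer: $i \sqrt{770} \approx 27.749 i$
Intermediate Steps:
$S{\left(U \right)} = -4 + \left(2 + U\right)^{2}$
$t = -652$ ($t = \frac{\left(-56\right) 25 + 8 \left(4 + 8\right)}{2} = \frac{-1400 + 8 \cdot 12}{2} = \frac{-1400 + 96}{2} = \frac{1}{2} \left(-1304\right) = -652$)
$\sqrt{O{\left(f,-118 \right)} + t} = \sqrt{-118 - 652} = \sqrt{-770} = i \sqrt{770}$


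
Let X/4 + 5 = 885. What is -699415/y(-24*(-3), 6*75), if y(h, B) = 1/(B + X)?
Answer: -2776677550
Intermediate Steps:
X = 3520 (X = -20 + 4*885 = -20 + 3540 = 3520)
y(h, B) = 1/(3520 + B) (y(h, B) = 1/(B + 3520) = 1/(3520 + B))
-699415/y(-24*(-3), 6*75) = -699415/(1/(3520 + 6*75)) = -699415/(1/(3520 + 450)) = -699415/(1/3970) = -699415/1/3970 = -699415*3970 = -2776677550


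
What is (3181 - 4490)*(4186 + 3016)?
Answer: -9427418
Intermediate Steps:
(3181 - 4490)*(4186 + 3016) = -1309*7202 = -9427418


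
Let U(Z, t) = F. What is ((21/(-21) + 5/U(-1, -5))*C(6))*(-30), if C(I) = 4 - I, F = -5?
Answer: -120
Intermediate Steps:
U(Z, t) = -5
((21/(-21) + 5/U(-1, -5))*C(6))*(-30) = ((21/(-21) + 5/(-5))*(4 - 1*6))*(-30) = ((21*(-1/21) + 5*(-⅕))*(4 - 6))*(-30) = ((-1 - 1)*(-2))*(-30) = -2*(-2)*(-30) = 4*(-30) = -120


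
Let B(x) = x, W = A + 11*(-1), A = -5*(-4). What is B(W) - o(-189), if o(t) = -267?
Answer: 276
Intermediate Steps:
A = 20
W = 9 (W = 20 + 11*(-1) = 20 - 11 = 9)
B(W) - o(-189) = 9 - 1*(-267) = 9 + 267 = 276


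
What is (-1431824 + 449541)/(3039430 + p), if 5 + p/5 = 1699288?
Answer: -982283/11535845 ≈ -0.085150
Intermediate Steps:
p = 8496415 (p = -25 + 5*1699288 = -25 + 8496440 = 8496415)
(-1431824 + 449541)/(3039430 + p) = (-1431824 + 449541)/(3039430 + 8496415) = -982283/11535845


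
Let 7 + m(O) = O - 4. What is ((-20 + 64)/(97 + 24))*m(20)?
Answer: 36/11 ≈ 3.2727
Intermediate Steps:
m(O) = -11 + O (m(O) = -7 + (O - 4) = -7 + (-4 + O) = -11 + O)
((-20 + 64)/(97 + 24))*m(20) = ((-20 + 64)/(97 + 24))*(-11 + 20) = (44/121)*9 = (44*(1/121))*9 = (4/11)*9 = 36/11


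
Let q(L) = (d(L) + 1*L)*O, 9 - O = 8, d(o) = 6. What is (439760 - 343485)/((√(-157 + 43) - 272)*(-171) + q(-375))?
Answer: 164533975/78981849 + 1829225*I*√114/236945547 ≈ 2.0832 + 0.082427*I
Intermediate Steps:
O = 1 (O = 9 - 1*8 = 9 - 8 = 1)
q(L) = 6 + L (q(L) = (6 + 1*L)*1 = (6 + L)*1 = 6 + L)
(439760 - 343485)/((√(-157 + 43) - 272)*(-171) + q(-375)) = (439760 - 343485)/((√(-157 + 43) - 272)*(-171) + (6 - 375)) = 96275/((√(-114) - 272)*(-171) - 369) = 96275/((I*√114 - 272)*(-171) - 369) = 96275/((-272 + I*√114)*(-171) - 369) = 96275/((46512 - 171*I*√114) - 369) = 96275/(46143 - 171*I*√114)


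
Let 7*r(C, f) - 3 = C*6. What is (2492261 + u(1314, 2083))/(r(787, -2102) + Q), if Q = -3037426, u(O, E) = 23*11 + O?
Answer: -2493828/3036751 ≈ -0.82122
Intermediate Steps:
u(O, E) = 253 + O
r(C, f) = 3/7 + 6*C/7 (r(C, f) = 3/7 + (C*6)/7 = 3/7 + (6*C)/7 = 3/7 + 6*C/7)
(2492261 + u(1314, 2083))/(r(787, -2102) + Q) = (2492261 + (253 + 1314))/((3/7 + (6/7)*787) - 3037426) = (2492261 + 1567)/((3/7 + 4722/7) - 3037426) = 2493828/(675 - 3037426) = 2493828/(-3036751) = 2493828*(-1/3036751) = -2493828/3036751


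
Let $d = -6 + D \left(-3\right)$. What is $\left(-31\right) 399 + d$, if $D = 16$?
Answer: $-12423$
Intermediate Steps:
$d = -54$ ($d = -6 + 16 \left(-3\right) = -6 - 48 = -54$)
$\left(-31\right) 399 + d = \left(-31\right) 399 - 54 = -12369 - 54 = -12423$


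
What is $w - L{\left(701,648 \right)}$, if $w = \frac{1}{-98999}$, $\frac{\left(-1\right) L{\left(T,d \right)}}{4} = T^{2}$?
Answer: $\frac{194592830395}{98999} \approx 1.9656 \cdot 10^{6}$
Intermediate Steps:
$L{\left(T,d \right)} = - 4 T^{2}$
$w = - \frac{1}{98999} \approx -1.0101 \cdot 10^{-5}$
$w - L{\left(701,648 \right)} = - \frac{1}{98999} - - 4 \cdot 701^{2} = - \frac{1}{98999} - \left(-4\right) 491401 = - \frac{1}{98999} - -1965604 = - \frac{1}{98999} + 1965604 = \frac{194592830395}{98999}$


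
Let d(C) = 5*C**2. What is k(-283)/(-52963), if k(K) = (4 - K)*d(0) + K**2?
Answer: -80089/52963 ≈ -1.5122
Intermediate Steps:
k(K) = K**2 (k(K) = (4 - K)*(5*0**2) + K**2 = (4 - K)*(5*0) + K**2 = (4 - K)*0 + K**2 = 0 + K**2 = K**2)
k(-283)/(-52963) = (-283)**2/(-52963) = 80089*(-1/52963) = -80089/52963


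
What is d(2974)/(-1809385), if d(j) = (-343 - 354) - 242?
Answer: 939/1809385 ≈ 0.00051896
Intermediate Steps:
d(j) = -939 (d(j) = -697 - 242 = -939)
d(2974)/(-1809385) = -939/(-1809385) = -939*(-1/1809385) = 939/1809385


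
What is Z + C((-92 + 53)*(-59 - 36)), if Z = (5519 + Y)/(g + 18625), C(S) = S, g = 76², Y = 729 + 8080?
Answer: 90420033/24401 ≈ 3705.6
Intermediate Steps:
Y = 8809
g = 5776
Z = 14328/24401 (Z = (5519 + 8809)/(5776 + 18625) = 14328/24401 ≈ 0.58719)
Z + C((-92 + 53)*(-59 - 36)) = 14328/24401 + (-92 + 53)*(-59 - 36) = 14328/24401 - 39*(-95) = 14328/24401 + 3705 = 90420033/24401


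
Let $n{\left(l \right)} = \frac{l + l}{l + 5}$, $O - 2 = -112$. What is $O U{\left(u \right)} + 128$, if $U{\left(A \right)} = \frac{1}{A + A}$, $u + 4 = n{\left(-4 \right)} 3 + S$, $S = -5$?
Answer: $\frac{389}{3} \approx 129.67$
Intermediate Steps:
$O = -110$ ($O = 2 - 112 = -110$)
$n{\left(l \right)} = \frac{2 l}{5 + l}$
$u = -33$ ($u = -4 + \left(2 \left(-4\right) \frac{1}{5 - 4} \cdot 3 - 5\right) = -4 + \left(2 \left(-4\right) 1^{-1} \cdot 3 - 5\right) = -4 + \left(2 \left(-4\right) 1 \cdot 3 - 5\right) = -4 - 29 = -33$)
$U{\left(A \right)} = \frac{1}{2 A}$
$O U{\left(u \right)} + 128 = - 110 \frac{1}{2 \left(-33\right)} + 128 = - 110 \cdot \frac{1}{2} \left(- \frac{1}{33}\right) + 128 = \left(-110\right) \left(- \frac{1}{66}\right) + 128 = \frac{5}{3} + 128 = \frac{389}{3}$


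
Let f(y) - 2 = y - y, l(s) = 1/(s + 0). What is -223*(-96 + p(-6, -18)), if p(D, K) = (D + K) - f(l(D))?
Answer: 27206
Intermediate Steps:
l(s) = 1/s
f(y) = 2 (f(y) = 2 + (y - y) = 2 + 0 = 2)
p(D, K) = -2 + D + K (p(D, K) = (D + K) - 1*2 = (D + K) - 2 = -2 + D + K)
-223*(-96 + p(-6, -18)) = -223*(-96 + (-2 - 6 - 18)) = -223*(-96 - 26) = -223*(-122) = 27206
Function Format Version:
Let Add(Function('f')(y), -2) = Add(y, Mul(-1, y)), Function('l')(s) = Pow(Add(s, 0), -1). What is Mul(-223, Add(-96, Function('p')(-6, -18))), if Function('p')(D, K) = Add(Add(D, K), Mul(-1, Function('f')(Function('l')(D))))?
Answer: 27206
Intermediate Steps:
Function('l')(s) = Pow(s, -1)
Function('f')(y) = 2 (Function('f')(y) = Add(2, Add(y, Mul(-1, y))) = Add(2, 0) = 2)
Function('p')(D, K) = Add(-2, D, K) (Function('p')(D, K) = Add(Add(D, K), Mul(-1, 2)) = Add(Add(D, K), -2) = Add(-2, D, K))
Mul(-223, Add(-96, Function('p')(-6, -18))) = Mul(-223, Add(-96, Add(-2, -6, -18))) = Mul(-223, Add(-96, -26)) = Mul(-223, -122) = 27206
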